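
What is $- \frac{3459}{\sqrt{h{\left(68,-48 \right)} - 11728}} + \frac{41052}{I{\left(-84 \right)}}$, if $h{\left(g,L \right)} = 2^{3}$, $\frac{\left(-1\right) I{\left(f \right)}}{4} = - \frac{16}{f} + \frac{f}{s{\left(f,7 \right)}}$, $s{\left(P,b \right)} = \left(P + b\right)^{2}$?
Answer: $- \frac{3725469}{64} + \frac{3459 i \sqrt{2930}}{5860} \approx -58210.0 + 31.951 i$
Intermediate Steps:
$I{\left(f \right)} = \frac{64}{f} - \frac{4 f}{\left(7 + f\right)^{2}}$ ($I{\left(f \right)} = - 4 \left(- \frac{16}{f} + \frac{f}{\left(f + 7\right)^{2}}\right) = - 4 \left(- \frac{16}{f} + \frac{f}{\left(7 + f\right)^{2}}\right) = \frac{64}{f} - \frac{4 f}{\left(7 + f\right)^{2}}$)
$h{\left(g,L \right)} = 8$
$- \frac{3459}{\sqrt{h{\left(68,-48 \right)} - 11728}} + \frac{41052}{I{\left(-84 \right)}} = - \frac{3459}{\sqrt{8 - 11728}} + \frac{41052}{\frac{64}{-84} - - \frac{336}{\left(7 - 84\right)^{2}}} = - \frac{3459}{\sqrt{-11720}} + \frac{41052}{64 \left(- \frac{1}{84}\right) - - \frac{336}{5929}} = - \frac{3459}{2 i \sqrt{2930}} + \frac{41052}{- \frac{16}{21} - \left(-336\right) \frac{1}{5929}} = - 3459 \left(- \frac{i \sqrt{2930}}{5860}\right) + \frac{41052}{- \frac{16}{21} + \frac{48}{847}} = \frac{3459 i \sqrt{2930}}{5860} + \frac{41052}{- \frac{256}{363}} = \frac{3459 i \sqrt{2930}}{5860} + 41052 \left(- \frac{363}{256}\right) = \frac{3459 i \sqrt{2930}}{5860} - \frac{3725469}{64} = - \frac{3725469}{64} + \frac{3459 i \sqrt{2930}}{5860}$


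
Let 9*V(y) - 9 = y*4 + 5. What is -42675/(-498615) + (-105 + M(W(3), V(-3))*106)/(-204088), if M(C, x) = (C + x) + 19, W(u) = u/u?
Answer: 4615800613/61056802872 ≈ 0.075598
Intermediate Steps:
W(u) = 1
V(y) = 14/9 + 4*y/9 (V(y) = 1 + (y*4 + 5)/9 = 1 + (4*y + 5)/9 = 1 + (5 + 4*y)/9 = 1 + (5/9 + 4*y/9) = 14/9 + 4*y/9)
M(C, x) = 19 + C + x
-42675/(-498615) + (-105 + M(W(3), V(-3))*106)/(-204088) = -42675/(-498615) + (-105 + (19 + 1 + (14/9 + (4/9)*(-3)))*106)/(-204088) = -42675*(-1/498615) + (-105 + (19 + 1 + (14/9 - 4/3))*106)*(-1/204088) = 2845/33241 + (-105 + (19 + 1 + 2/9)*106)*(-1/204088) = 2845/33241 + (-105 + (182/9)*106)*(-1/204088) = 2845/33241 + (-105 + 19292/9)*(-1/204088) = 2845/33241 + (18347/9)*(-1/204088) = 2845/33241 - 18347/1836792 = 4615800613/61056802872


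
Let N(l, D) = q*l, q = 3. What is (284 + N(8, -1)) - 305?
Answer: 3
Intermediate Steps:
N(l, D) = 3*l
(284 + N(8, -1)) - 305 = (284 + 3*8) - 305 = (284 + 24) - 305 = 308 - 305 = 3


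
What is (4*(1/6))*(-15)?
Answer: -10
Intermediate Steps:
(4*(1/6))*(-15) = (4*(1*(⅙)))*(-15) = (4*(⅙))*(-15) = (⅔)*(-15) = -10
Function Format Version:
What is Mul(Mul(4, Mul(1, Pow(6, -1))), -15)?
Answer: -10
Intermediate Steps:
Mul(Mul(4, Mul(1, Pow(6, -1))), -15) = Mul(Mul(4, Mul(1, Rational(1, 6))), -15) = Mul(Mul(4, Rational(1, 6)), -15) = Mul(Rational(2, 3), -15) = -10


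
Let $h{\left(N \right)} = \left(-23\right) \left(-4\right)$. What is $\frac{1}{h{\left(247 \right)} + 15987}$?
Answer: $\frac{1}{16079} \approx 6.2193 \cdot 10^{-5}$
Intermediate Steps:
$h{\left(N \right)} = 92$
$\frac{1}{h{\left(247 \right)} + 15987} = \frac{1}{92 + 15987} = \frac{1}{16079}$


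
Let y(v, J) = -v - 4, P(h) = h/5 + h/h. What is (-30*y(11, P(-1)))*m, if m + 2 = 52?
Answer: 22500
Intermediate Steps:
m = 50 (m = -2 + 52 = 50)
P(h) = 1 + h/5 (P(h) = h*(⅕) + 1 = h/5 + 1 = 1 + h/5)
y(v, J) = -4 - v
(-30*y(11, P(-1)))*m = -30*(-4 - 1*11)*50 = -30*(-4 - 11)*50 = -30*(-15)*50 = 450*50 = 22500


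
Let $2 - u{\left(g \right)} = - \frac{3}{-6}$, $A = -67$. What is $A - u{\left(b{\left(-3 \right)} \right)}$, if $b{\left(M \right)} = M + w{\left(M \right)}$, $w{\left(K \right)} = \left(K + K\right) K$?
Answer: $- \frac{137}{2} \approx -68.5$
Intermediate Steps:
$w{\left(K \right)} = 2 K^{2}$ ($w{\left(K \right)} = 2 K K = 2 K^{2}$)
$b{\left(M \right)} = M + 2 M^{2}$
$u{\left(g \right)} = \frac{3}{2}$ ($u{\left(g \right)} = 2 - - \frac{3}{-6} = 2 - \left(-3\right) \left(- \frac{1}{6}\right) = 2 - \frac{1}{2} = \frac{3}{2}$)
$A - u{\left(b{\left(-3 \right)} \right)} = -67 - \frac{3}{2} = - \frac{137}{2}$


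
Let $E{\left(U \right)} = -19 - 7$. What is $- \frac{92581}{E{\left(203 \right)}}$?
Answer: $\frac{92581}{26} \approx 3560.8$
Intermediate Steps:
$E{\left(U \right)} = -26$
$- \frac{92581}{E{\left(203 \right)}} = - \frac{92581}{-26} = \left(-92581\right) \left(- \frac{1}{26}\right) = \frac{92581}{26}$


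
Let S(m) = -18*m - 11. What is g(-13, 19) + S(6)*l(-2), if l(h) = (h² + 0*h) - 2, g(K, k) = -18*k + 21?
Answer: -559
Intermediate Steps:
g(K, k) = 21 - 18*k
S(m) = -11 - 18*m
l(h) = -2 + h² (l(h) = (h² + 0) - 2 = h² - 2 = -2 + h²)
g(-13, 19) + S(6)*l(-2) = (21 - 18*19) + (-11 - 18*6)*(-2 + (-2)²) = (21 - 342) + (-11 - 108)*(-2 + 4) = -321 - 119*2 = -321 - 238 = -559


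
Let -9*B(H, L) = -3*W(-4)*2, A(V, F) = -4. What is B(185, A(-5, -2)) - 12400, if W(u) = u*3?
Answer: -12408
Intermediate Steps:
W(u) = 3*u
B(H, L) = -8 (B(H, L) = -(-9*(-4))*2/9 = -(-3*(-12))*2/9 = -4*2 = -1/9*72 = -8)
B(185, A(-5, -2)) - 12400 = -8 - 12400 = -12408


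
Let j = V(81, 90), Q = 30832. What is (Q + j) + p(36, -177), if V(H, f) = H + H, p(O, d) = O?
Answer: 31030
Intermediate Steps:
V(H, f) = 2*H
j = 162 (j = 2*81 = 162)
(Q + j) + p(36, -177) = (30832 + 162) + 36 = 30994 + 36 = 31030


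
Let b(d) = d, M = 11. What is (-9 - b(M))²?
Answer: 400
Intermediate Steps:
(-9 - b(M))² = (-9 - 1*11)² = (-9 - 11)² = (-20)² = 400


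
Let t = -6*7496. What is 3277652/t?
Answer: -819413/11244 ≈ -72.876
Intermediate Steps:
t = -44976
3277652/t = 3277652/(-44976) = 3277652*(-1/44976) = -819413/11244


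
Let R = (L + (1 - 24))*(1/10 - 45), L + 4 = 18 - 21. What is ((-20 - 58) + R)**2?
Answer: 1610361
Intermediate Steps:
L = -7 (L = -4 + (18 - 21) = -4 - 3 = -7)
R = 1347 (R = (-7 + (1 - 24))*(1/10 - 45) = (-7 - 23)*(1/10 - 45) = -30*(-449/10) = 1347)
((-20 - 58) + R)**2 = ((-20 - 58) + 1347)**2 = (-78 + 1347)**2 = 1269**2 = 1610361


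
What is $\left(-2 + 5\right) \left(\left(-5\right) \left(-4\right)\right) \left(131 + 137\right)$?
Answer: $16080$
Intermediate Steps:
$\left(-2 + 5\right) \left(\left(-5\right) \left(-4\right)\right) \left(131 + 137\right) = 3 \cdot 20 \cdot 268 = 60 \cdot 268 = 16080$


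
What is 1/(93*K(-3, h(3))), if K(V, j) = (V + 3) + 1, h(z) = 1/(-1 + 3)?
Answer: 1/93 ≈ 0.010753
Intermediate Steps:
h(z) = ½ (h(z) = 1/2 = ½)
K(V, j) = 4 + V (K(V, j) = (3 + V) + 1 = 4 + V)
1/(93*K(-3, h(3))) = 1/(93*(4 - 3)) = 1/(93*1) = 1/93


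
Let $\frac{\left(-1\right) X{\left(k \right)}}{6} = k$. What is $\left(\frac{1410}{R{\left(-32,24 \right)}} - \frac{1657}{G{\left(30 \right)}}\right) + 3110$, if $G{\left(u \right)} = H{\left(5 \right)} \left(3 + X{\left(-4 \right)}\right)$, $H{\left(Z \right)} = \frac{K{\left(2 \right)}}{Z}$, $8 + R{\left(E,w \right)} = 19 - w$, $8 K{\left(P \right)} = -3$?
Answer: $\frac{4022260}{1053} \approx 3819.8$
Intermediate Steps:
$K{\left(P \right)} = - \frac{3}{8}$ ($K{\left(P \right)} = \frac{1}{8} \left(-3\right) = - \frac{3}{8}$)
$R{\left(E,w \right)} = 11 - w$ ($R{\left(E,w \right)} = -8 - \left(-19 + w\right) = 11 - w$)
$H{\left(Z \right)} = - \frac{3}{8 Z}$
$X{\left(k \right)} = - 6 k$
$G{\left(u \right)} = - \frac{81}{40}$ ($G{\left(u \right)} = - \frac{3}{8 \cdot 5} \left(3 - -24\right) = \left(- \frac{3}{8}\right) \frac{1}{5} \left(3 + 24\right) = \left(- \frac{3}{40}\right) 27 = - \frac{81}{40}$)
$\left(\frac{1410}{R{\left(-32,24 \right)}} - \frac{1657}{G{\left(30 \right)}}\right) + 3110 = \left(\frac{1410}{11 - 24} - \frac{1657}{- \frac{81}{40}}\right) + 3110 = \left(\frac{1410}{11 - 24} - - \frac{66280}{81}\right) + 3110 = \left(\frac{1410}{-13} + \frac{66280}{81}\right) + 3110 = \left(1410 \left(- \frac{1}{13}\right) + \frac{66280}{81}\right) + 3110 = \left(- \frac{1410}{13} + \frac{66280}{81}\right) + 3110 = \frac{747430}{1053} + 3110 = \frac{4022260}{1053}$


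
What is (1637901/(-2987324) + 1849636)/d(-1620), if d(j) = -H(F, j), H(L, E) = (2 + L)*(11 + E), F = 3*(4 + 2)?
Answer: 5525460376163/96132086320 ≈ 57.478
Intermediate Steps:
F = 18 (F = 3*6 = 18)
d(j) = -220 - 20*j (d(j) = -(22 + 2*j + 11*18 + j*18) = -(22 + 2*j + 198 + 18*j) = -(220 + 20*j) = -220 - 20*j)
(1637901/(-2987324) + 1849636)/d(-1620) = (1637901/(-2987324) + 1849636)/(-220 - 20*(-1620)) = (1637901*(-1/2987324) + 1849636)/(-220 + 32400) = (-1637901/2987324 + 1849636)/32180 = (5525460376163/2987324)*(1/32180) = 5525460376163/96132086320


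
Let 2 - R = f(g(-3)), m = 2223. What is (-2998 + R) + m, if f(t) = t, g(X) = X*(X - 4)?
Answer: -794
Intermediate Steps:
g(X) = X*(-4 + X)
R = -19 (R = 2 - (-3)*(-4 - 3) = 2 - (-3)*(-7) = 2 - 1*21 = 2 - 21 = -19)
(-2998 + R) + m = (-2998 - 19) + 2223 = -3017 + 2223 = -794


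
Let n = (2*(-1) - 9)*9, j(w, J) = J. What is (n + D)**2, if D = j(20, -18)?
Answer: 13689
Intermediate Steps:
D = -18
n = -99 (n = (-2 - 9)*9 = -11*9 = -99)
(n + D)**2 = (-99 - 18)**2 = (-117)**2 = 13689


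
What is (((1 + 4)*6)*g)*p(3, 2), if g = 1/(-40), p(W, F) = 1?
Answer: -¾ ≈ -0.75000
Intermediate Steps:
g = -1/40 ≈ -0.025000
(((1 + 4)*6)*g)*p(3, 2) = (((1 + 4)*6)*(-1/40))*1 = ((5*6)*(-1/40))*1 = (30*(-1/40))*1 = -¾*1 = -¾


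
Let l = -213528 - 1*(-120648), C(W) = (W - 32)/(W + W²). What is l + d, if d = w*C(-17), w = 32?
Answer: -1579058/17 ≈ -92886.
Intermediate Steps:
C(W) = (-32 + W)/(W + W²)
l = -92880 (l = -213528 + 120648 = -92880)
d = -98/17 (d = 32*((-32 - 17)/((-17)*(1 - 17))) = 32*(-1/17*(-49)/(-16)) = 32*(-1/17*(-1/16)*(-49)) = 32*(-49/272) = -98/17 ≈ -5.7647)
l + d = -92880 - 98/17 = -1579058/17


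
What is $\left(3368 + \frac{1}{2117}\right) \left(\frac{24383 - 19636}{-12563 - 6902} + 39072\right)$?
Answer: $\frac{5422634606598781}{41207405} \approx 1.3159 \cdot 10^{8}$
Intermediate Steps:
$\left(3368 + \frac{1}{2117}\right) \left(\frac{24383 - 19636}{-12563 - 6902} + 39072\right) = \left(3368 + \frac{1}{2117}\right) \left(\frac{4747}{-19465} + 39072\right) = \frac{7130057 \left(4747 \left(- \frac{1}{19465}\right) + 39072\right)}{2117} = \frac{7130057 \left(- \frac{4747}{19465} + 39072\right)}{2117} = \frac{7130057}{2117} \cdot \frac{760531733}{19465} = \frac{5422634606598781}{41207405}$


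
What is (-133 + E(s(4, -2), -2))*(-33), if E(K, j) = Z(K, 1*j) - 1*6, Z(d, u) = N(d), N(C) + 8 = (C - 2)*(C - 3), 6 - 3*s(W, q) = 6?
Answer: 4653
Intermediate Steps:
s(W, q) = 0 (s(W, q) = 2 - 1/3*6 = 2 - 2 = 0)
N(C) = -8 + (-3 + C)*(-2 + C) (N(C) = -8 + (C - 2)*(C - 3) = -8 + (-2 + C)*(-3 + C) = -8 + (-3 + C)*(-2 + C))
Z(d, u) = -2 + d**2 - 5*d
E(K, j) = -8 + K**2 - 5*K (E(K, j) = (-2 + K**2 - 5*K) - 1*6 = (-2 + K**2 - 5*K) - 6 = -8 + K**2 - 5*K)
(-133 + E(s(4, -2), -2))*(-33) = (-133 + (-8 + 0**2 - 5*0))*(-33) = (-133 + (-8 + 0 + 0))*(-33) = (-133 - 8)*(-33) = -141*(-33) = 4653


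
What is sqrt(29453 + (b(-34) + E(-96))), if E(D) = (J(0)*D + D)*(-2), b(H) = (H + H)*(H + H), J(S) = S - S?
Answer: sqrt(34269) ≈ 185.12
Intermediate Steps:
J(S) = 0
b(H) = 4*H**2 (b(H) = (2*H)*(2*H) = 4*H**2)
E(D) = -2*D (E(D) = (0*D + D)*(-2) = (0 + D)*(-2) = D*(-2) = -2*D)
sqrt(29453 + (b(-34) + E(-96))) = sqrt(29453 + (4*(-34)**2 - 2*(-96))) = sqrt(29453 + (4*1156 + 192)) = sqrt(29453 + (4624 + 192)) = sqrt(29453 + 4816) = sqrt(34269)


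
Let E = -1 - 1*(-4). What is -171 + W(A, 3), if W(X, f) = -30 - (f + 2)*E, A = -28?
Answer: -216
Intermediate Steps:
E = 3 (E = -1 + 4 = 3)
W(X, f) = -36 - 3*f (W(X, f) = -30 - (f + 2)*3 = -30 - (2 + f)*3 = -30 - (6 + 3*f) = -30 + (-6 - 3*f) = -36 - 3*f)
-171 + W(A, 3) = -171 + (-36 - 3*3) = -171 + (-36 - 9) = -171 - 45 = -216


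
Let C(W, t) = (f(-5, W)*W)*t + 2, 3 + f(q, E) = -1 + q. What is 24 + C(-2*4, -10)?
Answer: -694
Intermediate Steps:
f(q, E) = -4 + q (f(q, E) = -3 + (-1 + q) = -4 + q)
C(W, t) = 2 - 9*W*t (C(W, t) = ((-4 - 5)*W)*t + 2 = (-9*W)*t + 2 = -9*W*t + 2 = 2 - 9*W*t)
24 + C(-2*4, -10) = 24 + (2 - 9*(-2*4)*(-10)) = 24 + (2 - 9*(-8)*(-10)) = 24 + (2 - 720) = 24 - 718 = -694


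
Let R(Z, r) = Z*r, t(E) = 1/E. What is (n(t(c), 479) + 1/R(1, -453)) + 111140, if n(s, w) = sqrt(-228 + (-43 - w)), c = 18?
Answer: 50346419/453 + 5*I*sqrt(30) ≈ 1.1114e+5 + 27.386*I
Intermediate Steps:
t(E) = 1/E
n(s, w) = sqrt(-271 - w)
(n(t(c), 479) + 1/R(1, -453)) + 111140 = (sqrt(-271 - 1*479) + 1/(1*(-453))) + 111140 = (sqrt(-271 - 479) + 1/(-453)) + 111140 = (sqrt(-750) - 1/453) + 111140 = (5*I*sqrt(30) - 1/453) + 111140 = (-1/453 + 5*I*sqrt(30)) + 111140 = 50346419/453 + 5*I*sqrt(30)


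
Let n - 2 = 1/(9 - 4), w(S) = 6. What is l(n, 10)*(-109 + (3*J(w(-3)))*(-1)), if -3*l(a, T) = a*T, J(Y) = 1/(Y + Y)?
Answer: 4807/6 ≈ 801.17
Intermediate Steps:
J(Y) = 1/(2*Y)
n = 11/5 (n = 2 + 1/(9 - 4) = 2 + 1/5 = 11/5 ≈ 2.2000)
l(a, T) = -T*a/3 (l(a, T) = -a*T/3 = -T*a/3)
l(n, 10)*(-109 + (3*J(w(-3)))*(-1)) = (-1/3*10*11/5)*(-109 + (3*((1/2)/6))*(-1)) = -22*(-109 + (3*((1/2)*(1/6)))*(-1))/3 = -22*(-109 + (3*(1/12))*(-1))/3 = -22*(-109 + (1/4)*(-1))/3 = -22*(-109 - 1/4)/3 = -22/3*(-437/4) = 4807/6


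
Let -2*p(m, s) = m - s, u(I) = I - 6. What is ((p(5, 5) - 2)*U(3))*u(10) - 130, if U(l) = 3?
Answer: -154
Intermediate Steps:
u(I) = -6 + I
p(m, s) = s/2 - m/2 (p(m, s) = -(m - s)/2 = s/2 - m/2)
((p(5, 5) - 2)*U(3))*u(10) - 130 = ((((½)*5 - ½*5) - 2)*3)*(-6 + 10) - 130 = (((5/2 - 5/2) - 2)*3)*4 - 130 = ((0 - 2)*3)*4 - 130 = -2*3*4 - 130 = -6*4 - 130 = -24 - 130 = -154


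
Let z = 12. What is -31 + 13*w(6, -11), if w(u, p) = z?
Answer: 125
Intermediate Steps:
w(u, p) = 12
-31 + 13*w(6, -11) = -31 + 13*12 = -31 + 156 = 125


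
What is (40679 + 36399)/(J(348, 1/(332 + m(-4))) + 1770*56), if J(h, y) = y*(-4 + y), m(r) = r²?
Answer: 9334454112/12003827089 ≈ 0.77762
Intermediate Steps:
(40679 + 36399)/(J(348, 1/(332 + m(-4))) + 1770*56) = (40679 + 36399)/((-4 + 1/(332 + (-4)²))/(332 + (-4)²) + 1770*56) = 77078/((-4 + 1/(332 + 16))/(332 + 16) + 99120) = 77078/((-4 + 1/348)/348 + 99120) = 77078/((1/348)*(-1391/348) + 99120) = 77078/(-1391/121104 + 99120) = 77078/(12003827089/121104) = 77078*(121104/12003827089) = 9334454112/12003827089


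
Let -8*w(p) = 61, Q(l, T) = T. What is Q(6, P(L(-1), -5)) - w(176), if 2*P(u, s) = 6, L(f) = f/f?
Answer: 85/8 ≈ 10.625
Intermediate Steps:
L(f) = 1
P(u, s) = 3 (P(u, s) = (1/2)*6 = 3)
w(p) = -61/8 (w(p) = -1/8*61 = -61/8)
Q(6, P(L(-1), -5)) - w(176) = 3 - 1*(-61/8) = 3 + 61/8 = 85/8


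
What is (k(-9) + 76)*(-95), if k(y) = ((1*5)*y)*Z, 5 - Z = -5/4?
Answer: 77995/4 ≈ 19499.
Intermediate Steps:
Z = 25/4 (Z = 5 - (-5)/4 = 5 - 1*(-5/4) = 5 + 5/4 = 25/4 ≈ 6.2500)
k(y) = 125*y/4 (k(y) = ((1*5)*y)*(25/4) = (5*y)*(25/4) = 125*y/4)
(k(-9) + 76)*(-95) = ((125/4)*(-9) + 76)*(-95) = (-1125/4 + 76)*(-95) = -821/4*(-95) = 77995/4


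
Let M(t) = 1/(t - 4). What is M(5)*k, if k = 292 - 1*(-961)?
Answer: 1253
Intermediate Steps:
k = 1253 (k = 292 + 961 = 1253)
M(t) = 1/(-4 + t)
M(5)*k = 1253/(-4 + 5) = 1253/1 = 1*1253 = 1253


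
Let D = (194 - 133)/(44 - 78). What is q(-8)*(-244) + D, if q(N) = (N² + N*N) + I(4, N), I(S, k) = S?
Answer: -1095133/34 ≈ -32210.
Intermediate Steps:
D = -61/34 (D = 61/(-34) = 61*(-1/34) = -61/34 ≈ -1.7941)
q(N) = 4 + 2*N² (q(N) = (N² + N*N) + 4 = (N² + N²) + 4 = 2*N² + 4 = 4 + 2*N²)
q(-8)*(-244) + D = (4 + 2*(-8)²)*(-244) - 61/34 = (4 + 2*64)*(-244) - 61/34 = (4 + 128)*(-244) - 61/34 = 132*(-244) - 61/34 = -32208 - 61/34 = -1095133/34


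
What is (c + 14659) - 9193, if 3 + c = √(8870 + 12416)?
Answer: 5463 + √21286 ≈ 5608.9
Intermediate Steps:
c = -3 + √21286 (c = -3 + √(8870 + 12416) = -3 + √21286 ≈ 142.90)
(c + 14659) - 9193 = ((-3 + √21286) + 14659) - 9193 = (14656 + √21286) - 9193 = 5463 + √21286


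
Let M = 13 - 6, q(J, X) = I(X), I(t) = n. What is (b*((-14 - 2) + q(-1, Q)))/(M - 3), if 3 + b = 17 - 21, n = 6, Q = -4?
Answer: 35/2 ≈ 17.500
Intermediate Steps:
I(t) = 6
q(J, X) = 6
M = 7
b = -7 (b = -3 + (17 - 21) = -3 - 4 = -7)
(b*((-14 - 2) + q(-1, Q)))/(M - 3) = (-7*((-14 - 2) + 6))/(7 - 3) = -7*(-16 + 6)/4 = -7*(-10)*(¼) = 70*(¼) = 35/2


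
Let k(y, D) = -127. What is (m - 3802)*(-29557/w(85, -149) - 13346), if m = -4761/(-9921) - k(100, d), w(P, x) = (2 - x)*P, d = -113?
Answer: 2081885055164946/42445345 ≈ 4.9049e+7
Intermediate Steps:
w(P, x) = P*(2 - x)
m = 421576/3307 (m = -4761/(-9921) - 1*(-127) = -4761*(-1/9921) + 127 = 1587/3307 + 127 = 421576/3307 ≈ 127.48)
(m - 3802)*(-29557/w(85, -149) - 13346) = (421576/3307 - 3802)*(-29557*1/(85*(2 - 1*(-149))) - 13346) = -12151638*(-29557*1/(85*(2 + 149)) - 13346)/3307 = -12151638*(-29557/(85*151) - 13346)/3307 = -12151638*(-29557/12835 - 13346)/3307 = -12151638/3307*(-171325467/12835) = 2081885055164946/42445345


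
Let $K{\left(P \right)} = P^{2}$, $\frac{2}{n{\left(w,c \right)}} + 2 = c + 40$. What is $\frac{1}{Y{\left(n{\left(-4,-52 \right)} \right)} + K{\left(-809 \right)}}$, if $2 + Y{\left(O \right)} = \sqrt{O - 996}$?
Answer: $\frac{4581353}{2998399337060} - \frac{i \sqrt{48811}}{2998399337060} \approx 1.5279 \cdot 10^{-6} - 7.3683 \cdot 10^{-11} i$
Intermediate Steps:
$n{\left(w,c \right)} = \frac{2}{38 + c}$ ($n{\left(w,c \right)} = \frac{2}{-2 + \left(c + 40\right)} = \frac{2}{-2 + \left(40 + c\right)} = \frac{2}{38 + c}$)
$Y{\left(O \right)} = -2 + \sqrt{-996 + O}$ ($Y{\left(O \right)} = -2 + \sqrt{O - 996} = -2 + \sqrt{-996 + O}$)
$\frac{1}{Y{\left(n{\left(-4,-52 \right)} \right)} + K{\left(-809 \right)}} = \frac{1}{\left(-2 + \sqrt{-996 + \frac{2}{38 - 52}}\right) + \left(-809\right)^{2}} = \frac{1}{\left(-2 + \sqrt{-996 + \frac{2}{-14}}\right) + 654481} = \frac{1}{\left(-2 + \sqrt{-996 + 2 \left(- \frac{1}{14}\right)}\right) + 654481} = \frac{1}{\left(-2 + \sqrt{-996 - \frac{1}{7}}\right) + 654481} = \frac{1}{\left(-2 + \sqrt{- \frac{6973}{7}}\right) + 654481} = \frac{1}{\left(-2 + \frac{i \sqrt{48811}}{7}\right) + 654481} = \frac{1}{654479 + \frac{i \sqrt{48811}}{7}}$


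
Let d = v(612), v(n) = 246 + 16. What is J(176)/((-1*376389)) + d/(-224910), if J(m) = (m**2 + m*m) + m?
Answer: -781767911/4702980555 ≈ -0.16623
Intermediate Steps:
v(n) = 262
d = 262
J(m) = m + 2*m**2 (J(m) = (m**2 + m**2) + m = 2*m**2 + m = m + 2*m**2)
J(176)/((-1*376389)) + d/(-224910) = (176*(1 + 2*176))/((-1*376389)) + 262/(-224910) = (176*(1 + 352))/(-376389) + 262*(-1/224910) = (176*353)*(-1/376389) - 131/112455 = 62128*(-1/376389) - 131/112455 = -62128/376389 - 131/112455 = -781767911/4702980555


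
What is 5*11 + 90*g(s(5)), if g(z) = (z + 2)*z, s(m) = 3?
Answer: 1405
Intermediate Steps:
g(z) = z*(2 + z) (g(z) = (2 + z)*z = z*(2 + z))
5*11 + 90*g(s(5)) = 5*11 + 90*(3*(2 + 3)) = 55 + 90*(3*5) = 55 + 90*15 = 55 + 1350 = 1405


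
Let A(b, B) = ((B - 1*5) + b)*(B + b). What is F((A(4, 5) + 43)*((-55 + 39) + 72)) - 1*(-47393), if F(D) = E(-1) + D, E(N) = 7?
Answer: 51824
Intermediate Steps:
A(b, B) = (B + b)*(-5 + B + b) (A(b, B) = ((B - 5) + b)*(B + b) = ((-5 + B) + b)*(B + b) = (-5 + B + b)*(B + b) = (B + b)*(-5 + B + b))
F(D) = 7 + D
F((A(4, 5) + 43)*((-55 + 39) + 72)) - 1*(-47393) = (7 + ((5² + 4² - 5*5 - 5*4 + 2*5*4) + 43)*((-55 + 39) + 72)) - 1*(-47393) = (7 + ((25 + 16 - 25 - 20 + 40) + 43)*(-16 + 72)) + 47393 = (7 + (36 + 43)*56) + 47393 = (7 + 79*56) + 47393 = (7 + 4424) + 47393 = 4431 + 47393 = 51824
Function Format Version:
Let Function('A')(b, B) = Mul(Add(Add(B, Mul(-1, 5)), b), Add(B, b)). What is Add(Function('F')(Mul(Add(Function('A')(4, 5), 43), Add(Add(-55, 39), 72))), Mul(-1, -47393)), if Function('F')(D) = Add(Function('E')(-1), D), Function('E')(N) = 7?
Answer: 51824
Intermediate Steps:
Function('A')(b, B) = Mul(Add(B, b), Add(-5, B, b)) (Function('A')(b, B) = Mul(Add(Add(B, -5), b), Add(B, b)) = Mul(Add(Add(-5, B), b), Add(B, b)) = Mul(Add(-5, B, b), Add(B, b)) = Mul(Add(B, b), Add(-5, B, b)))
Function('F')(D) = Add(7, D)
Add(Function('F')(Mul(Add(Function('A')(4, 5), 43), Add(Add(-55, 39), 72))), Mul(-1, -47393)) = Add(Add(7, Mul(Add(Add(Pow(5, 2), Pow(4, 2), Mul(-5, 5), Mul(-5, 4), Mul(2, 5, 4)), 43), Add(Add(-55, 39), 72))), Mul(-1, -47393)) = Add(Add(7, Mul(Add(Add(25, 16, -25, -20, 40), 43), Add(-16, 72))), 47393) = Add(Add(7, Mul(Add(36, 43), 56)), 47393) = Add(Add(7, Mul(79, 56)), 47393) = Add(Add(7, 4424), 47393) = Add(4431, 47393) = 51824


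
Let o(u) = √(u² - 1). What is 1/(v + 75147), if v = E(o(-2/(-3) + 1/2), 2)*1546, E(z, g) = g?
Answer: 1/78239 ≈ 1.2781e-5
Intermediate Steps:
o(u) = √(-1 + u²)
v = 3092 (v = 2*1546 = 3092)
1/(v + 75147) = 1/(3092 + 75147) = 1/78239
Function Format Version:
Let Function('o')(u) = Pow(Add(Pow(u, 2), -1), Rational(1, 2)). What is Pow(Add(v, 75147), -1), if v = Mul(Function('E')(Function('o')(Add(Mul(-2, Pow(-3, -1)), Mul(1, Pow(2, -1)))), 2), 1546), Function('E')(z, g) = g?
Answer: Rational(1, 78239) ≈ 1.2781e-5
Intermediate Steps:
Function('o')(u) = Pow(Add(-1, Pow(u, 2)), Rational(1, 2))
v = 3092 (v = Mul(2, 1546) = 3092)
Pow(Add(v, 75147), -1) = Pow(Add(3092, 75147), -1) = Pow(78239, -1) = Rational(1, 78239)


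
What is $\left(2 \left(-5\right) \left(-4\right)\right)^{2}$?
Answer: $1600$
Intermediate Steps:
$\left(2 \left(-5\right) \left(-4\right)\right)^{2} = \left(\left(-10\right) \left(-4\right)\right)^{2} = 40^{2} = 1600$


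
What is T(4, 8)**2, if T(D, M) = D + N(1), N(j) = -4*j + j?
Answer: 1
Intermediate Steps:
N(j) = -3*j
T(D, M) = -3 + D (T(D, M) = D - 3*1 = D - 3 = -3 + D)
T(4, 8)**2 = (-3 + 4)**2 = 1**2 = 1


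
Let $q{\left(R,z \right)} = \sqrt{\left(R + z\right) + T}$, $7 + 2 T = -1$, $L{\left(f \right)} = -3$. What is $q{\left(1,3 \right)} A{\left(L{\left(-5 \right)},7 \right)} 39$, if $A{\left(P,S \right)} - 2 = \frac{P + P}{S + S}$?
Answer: $0$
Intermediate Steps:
$A{\left(P,S \right)} = 2 + \frac{P}{S}$ ($A{\left(P,S \right)} = 2 + \frac{P + P}{S + S} = 2 + \frac{2 P}{2 S} = 2 + 2 P \frac{1}{2 S} = 2 + \frac{P}{S}$)
$T = -4$ ($T = - \frac{7}{2} + \frac{1}{2} \left(-1\right) = - \frac{7}{2} - \frac{1}{2} = -4$)
$q{\left(R,z \right)} = \sqrt{-4 + R + z}$ ($q{\left(R,z \right)} = \sqrt{\left(R + z\right) - 4} = \sqrt{-4 + R + z}$)
$q{\left(1,3 \right)} A{\left(L{\left(-5 \right)},7 \right)} 39 = \sqrt{-4 + 1 + 3} \left(2 - \frac{3}{7}\right) 39 = \sqrt{0} \left(2 - \frac{3}{7}\right) 39 = 0 \left(2 - \frac{3}{7}\right) 39 = 0 \cdot \frac{11}{7} \cdot 39 = 0 \cdot 39 = 0$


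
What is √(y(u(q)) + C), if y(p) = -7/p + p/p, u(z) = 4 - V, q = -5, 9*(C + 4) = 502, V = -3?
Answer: √466/3 ≈ 7.1957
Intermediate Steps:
C = 466/9 (C = -4 + (⅑)*502 = -4 + 502/9 = 466/9 ≈ 51.778)
u(z) = 7 (u(z) = 4 - 1*(-3) = 4 + 3 = 7)
y(p) = 1 - 7/p (y(p) = -7/p + 1 = 1 - 7/p)
√(y(u(q)) + C) = √((-7 + 7)/7 + 466/9) = √((⅐)*0 + 466/9) = √(0 + 466/9) = √(466/9) = √466/3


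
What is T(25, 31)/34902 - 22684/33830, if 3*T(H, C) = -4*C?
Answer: -594836456/885550995 ≈ -0.67171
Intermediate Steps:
T(H, C) = -4*C/3 (T(H, C) = (-4*C)/3 = -4*C/3)
T(25, 31)/34902 - 22684/33830 = -4/3*31/34902 - 22684/33830 = -124/3*1/34902 - 22684*1/33830 = -62/52353 - 11342/16915 = -594836456/885550995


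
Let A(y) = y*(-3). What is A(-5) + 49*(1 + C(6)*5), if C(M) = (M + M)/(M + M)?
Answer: 309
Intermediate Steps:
C(M) = 1 (C(M) = (2*M)/((2*M)) = (2*M)*(1/(2*M)) = 1)
A(y) = -3*y
A(-5) + 49*(1 + C(6)*5) = -3*(-5) + 49*(1 + 1*5) = 15 + 49*(1 + 5) = 15 + 49*6 = 15 + 294 = 309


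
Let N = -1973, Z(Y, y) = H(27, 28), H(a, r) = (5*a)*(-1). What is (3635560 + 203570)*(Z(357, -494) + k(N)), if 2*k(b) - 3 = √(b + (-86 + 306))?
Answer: -512523855 + 1919565*I*√1753 ≈ -5.1252e+8 + 8.037e+7*I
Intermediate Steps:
H(a, r) = -5*a
Z(Y, y) = -135 (Z(Y, y) = -5*27 = -135)
k(b) = 3/2 + √(220 + b)/2 (k(b) = 3/2 + √(b + (-86 + 306))/2 = 3/2 + √(b + 220)/2 = 3/2 + √(220 + b)/2)
(3635560 + 203570)*(Z(357, -494) + k(N)) = (3635560 + 203570)*(-135 + (3/2 + √(220 - 1973)/2)) = 3839130*(-135 + (3/2 + √(-1753)/2)) = 3839130*(-135 + (3/2 + (I*√1753)/2)) = 3839130*(-135 + (3/2 + I*√1753/2)) = 3839130*(-267/2 + I*√1753/2) = -512523855 + 1919565*I*√1753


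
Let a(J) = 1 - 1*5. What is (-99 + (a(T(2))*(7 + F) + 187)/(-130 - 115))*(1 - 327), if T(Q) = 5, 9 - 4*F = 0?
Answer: 1591206/49 ≈ 32474.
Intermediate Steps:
F = 9/4 (F = 9/4 - ¼*0 = 9/4 + 0 = 9/4 ≈ 2.2500)
a(J) = -4 (a(J) = 1 - 5 = -4)
(-99 + (a(T(2))*(7 + F) + 187)/(-130 - 115))*(1 - 327) = (-99 + (-4*(7 + 9/4) + 187)/(-130 - 115))*(1 - 327) = (-99 + (-4*37/4 + 187)/(-245))*(-326) = (-99 + (-37 + 187)*(-1/245))*(-326) = (-99 + 150*(-1/245))*(-326) = (-99 - 30/49)*(-326) = -4881/49*(-326) = 1591206/49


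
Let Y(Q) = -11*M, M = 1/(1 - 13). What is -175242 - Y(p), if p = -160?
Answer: -2102915/12 ≈ -1.7524e+5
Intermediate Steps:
M = -1/12 (M = 1/(-12) = -1/12 ≈ -0.083333)
Y(Q) = 11/12 (Y(Q) = -11*(-1/12) = 11/12)
-175242 - Y(p) = -175242 - 1*11/12 = -175242 - 11/12 = -2102915/12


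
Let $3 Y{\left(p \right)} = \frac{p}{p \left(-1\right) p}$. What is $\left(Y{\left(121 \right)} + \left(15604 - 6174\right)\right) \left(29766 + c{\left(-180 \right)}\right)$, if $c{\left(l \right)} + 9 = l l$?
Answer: $\frac{70922980991}{121} \approx 5.8614 \cdot 10^{8}$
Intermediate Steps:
$c{\left(l \right)} = -9 + l^{2}$ ($c{\left(l \right)} = -9 + l l = -9 + l^{2}$)
$Y{\left(p \right)} = - \frac{1}{3 p}$ ($Y{\left(p \right)} = \frac{p \frac{1}{p \left(-1\right) p}}{3} = \frac{p \frac{1}{- p p}}{3} = \frac{p \frac{1}{\left(-1\right) p^{2}}}{3} = \frac{p \left(- \frac{1}{p^{2}}\right)}{3} = \frac{\left(-1\right) \frac{1}{p}}{3} = - \frac{1}{3 p}$)
$\left(Y{\left(121 \right)} + \left(15604 - 6174\right)\right) \left(29766 + c{\left(-180 \right)}\right) = \left(- \frac{1}{3 \cdot 121} + \left(15604 - 6174\right)\right) \left(29766 - \left(9 - \left(-180\right)^{2}\right)\right) = \left(\left(- \frac{1}{3}\right) \frac{1}{121} + \left(15604 - 6174\right)\right) \left(29766 + \left(-9 + 32400\right)\right) = \left(- \frac{1}{363} + 9430\right) \left(29766 + 32391\right) = \frac{3423089}{363} \cdot 62157 = \frac{70922980991}{121}$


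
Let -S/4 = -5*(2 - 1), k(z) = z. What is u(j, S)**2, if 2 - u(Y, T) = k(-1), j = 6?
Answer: 9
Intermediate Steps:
S = 20 (S = -(-20)*(2 - 1) = -(-20) = -4*(-5) = 20)
u(Y, T) = 3 (u(Y, T) = 2 - 1*(-1) = 2 + 1 = 3)
u(j, S)**2 = 3**2 = 9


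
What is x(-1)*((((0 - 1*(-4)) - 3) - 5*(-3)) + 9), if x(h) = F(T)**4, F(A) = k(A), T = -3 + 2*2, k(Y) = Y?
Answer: 25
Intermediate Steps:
T = 1 (T = -3 + 4 = 1)
F(A) = A
x(h) = 1 (x(h) = 1**4 = 1)
x(-1)*((((0 - 1*(-4)) - 3) - 5*(-3)) + 9) = 1*((((0 - 1*(-4)) - 3) - 5*(-3)) + 9) = 1*((((0 + 4) - 3) + 15) + 9) = 1*(((4 - 3) + 15) + 9) = 1*((1 + 15) + 9) = 1*(16 + 9) = 1*25 = 25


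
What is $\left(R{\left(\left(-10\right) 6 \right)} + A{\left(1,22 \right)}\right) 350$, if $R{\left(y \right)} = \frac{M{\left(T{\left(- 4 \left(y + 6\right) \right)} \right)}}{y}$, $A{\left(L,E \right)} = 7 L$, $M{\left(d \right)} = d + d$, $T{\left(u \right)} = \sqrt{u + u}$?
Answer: $2450 - 140 \sqrt{3} \approx 2207.5$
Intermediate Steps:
$T{\left(u \right)} = \sqrt{2} \sqrt{u}$ ($T{\left(u \right)} = \sqrt{2 u} = \sqrt{2} \sqrt{u}$)
$M{\left(d \right)} = 2 d$
$R{\left(y \right)} = \frac{2 \sqrt{2} \sqrt{-24 - 4 y}}{y}$ ($R{\left(y \right)} = \frac{2 \sqrt{2} \sqrt{- 4 \left(y + 6\right)}}{y} = \frac{2 \sqrt{2} \sqrt{- 4 \left(6 + y\right)}}{y} = \frac{2 \sqrt{2} \sqrt{-24 - 4 y}}{y}$)
$\left(R{\left(\left(-10\right) 6 \right)} + A{\left(1,22 \right)}\right) 350 = \left(\frac{4 \sqrt{-12 - 2 \left(\left(-10\right) 6\right)}}{\left(-10\right) 6} + 7 \cdot 1\right) 350 = \left(\frac{4 \sqrt{-12 - -120}}{-60} + 7\right) 350 = \left(4 \left(- \frac{1}{60}\right) \sqrt{-12 + 120} + 7\right) 350 = \left(4 \left(- \frac{1}{60}\right) \sqrt{108} + 7\right) 350 = \left(4 \left(- \frac{1}{60}\right) 6 \sqrt{3} + 7\right) 350 = \left(- \frac{2 \sqrt{3}}{5} + 7\right) 350 = \left(7 - \frac{2 \sqrt{3}}{5}\right) 350 = 2450 - 140 \sqrt{3}$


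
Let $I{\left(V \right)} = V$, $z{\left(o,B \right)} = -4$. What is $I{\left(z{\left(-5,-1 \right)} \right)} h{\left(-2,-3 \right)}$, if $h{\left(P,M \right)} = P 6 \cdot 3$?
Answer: $144$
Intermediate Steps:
$h{\left(P,M \right)} = 18 P$ ($h{\left(P,M \right)} = 6 P 3 = 18 P$)
$I{\left(z{\left(-5,-1 \right)} \right)} h{\left(-2,-3 \right)} = - 4 \cdot 18 \left(-2\right) = \left(-4\right) \left(-36\right) = 144$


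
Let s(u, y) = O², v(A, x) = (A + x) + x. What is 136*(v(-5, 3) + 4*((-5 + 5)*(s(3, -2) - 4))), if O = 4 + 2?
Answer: 136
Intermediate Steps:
v(A, x) = A + 2*x
O = 6
s(u, y) = 36 (s(u, y) = 6² = 36)
136*(v(-5, 3) + 4*((-5 + 5)*(s(3, -2) - 4))) = 136*((-5 + 2*3) + 4*((-5 + 5)*(36 - 4))) = 136*((-5 + 6) + 4*(0*32)) = 136*(1 + 4*0) = 136*(1 + 0) = 136*1 = 136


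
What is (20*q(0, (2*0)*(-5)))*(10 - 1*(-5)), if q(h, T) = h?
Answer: 0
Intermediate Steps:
(20*q(0, (2*0)*(-5)))*(10 - 1*(-5)) = (20*0)*(10 - 1*(-5)) = 0*(10 + 5) = 0*15 = 0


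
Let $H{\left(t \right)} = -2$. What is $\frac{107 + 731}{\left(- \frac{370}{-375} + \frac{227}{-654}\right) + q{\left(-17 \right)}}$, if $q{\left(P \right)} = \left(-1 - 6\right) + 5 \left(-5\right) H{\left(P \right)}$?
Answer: $\frac{13701300}{713507} \approx 19.203$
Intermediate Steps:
$q{\left(P \right)} = 43$ ($q{\left(P \right)} = \left(-1 - 6\right) + 5 \left(-5\right) \left(-2\right) = -7 - -50 = -7 + 50 = 43$)
$\frac{107 + 731}{\left(- \frac{370}{-375} + \frac{227}{-654}\right) + q{\left(-17 \right)}} = \frac{107 + 731}{\left(- \frac{370}{-375} + \frac{227}{-654}\right) + 43} = \frac{1}{\left(\left(-370\right) \left(- \frac{1}{375}\right) + 227 \left(- \frac{1}{654}\right)\right) + 43} \cdot 838 = \frac{1}{\left(\frac{74}{75} - \frac{227}{654}\right) + 43} \cdot 838 = \frac{1}{\frac{10457}{16350} + 43} \cdot 838 = \frac{1}{\frac{713507}{16350}} \cdot 838 = \frac{16350}{713507} \cdot 838 = \frac{13701300}{713507}$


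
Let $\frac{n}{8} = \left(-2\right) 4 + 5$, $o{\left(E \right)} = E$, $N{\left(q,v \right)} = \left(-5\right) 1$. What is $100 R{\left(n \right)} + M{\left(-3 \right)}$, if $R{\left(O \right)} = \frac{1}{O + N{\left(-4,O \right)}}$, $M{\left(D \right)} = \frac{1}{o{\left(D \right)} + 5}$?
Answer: $- \frac{171}{58} \approx -2.9483$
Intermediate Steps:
$N{\left(q,v \right)} = -5$
$n = -24$ ($n = 8 \left(\left(-2\right) 4 + 5\right) = 8 \left(-8 + 5\right) = 8 \left(-3\right) = -24$)
$M{\left(D \right)} = \frac{1}{5 + D}$ ($M{\left(D \right)} = \frac{1}{D + 5} = \frac{1}{5 + D}$)
$R{\left(O \right)} = \frac{1}{-5 + O}$ ($R{\left(O \right)} = \frac{1}{O - 5} = \frac{1}{-5 + O}$)
$100 R{\left(n \right)} + M{\left(-3 \right)} = \frac{100}{-5 - 24} + \frac{1}{5 - 3} = \frac{100}{-29} + \frac{1}{2} = 100 \left(- \frac{1}{29}\right) + \frac{1}{2} = - \frac{100}{29} + \frac{1}{2} = - \frac{171}{58}$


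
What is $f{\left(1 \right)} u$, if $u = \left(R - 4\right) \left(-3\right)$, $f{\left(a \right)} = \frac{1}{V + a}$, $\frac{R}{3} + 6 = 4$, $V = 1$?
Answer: $15$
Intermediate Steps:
$R = -6$ ($R = -18 + 3 \cdot 4 = -18 + 12 = -6$)
$f{\left(a \right)} = \frac{1}{1 + a}$
$u = 30$ ($u = \left(-6 - 4\right) \left(-3\right) = \left(-10\right) \left(-3\right) = 30$)
$f{\left(1 \right)} u = \frac{1}{1 + 1} \cdot 30 = \frac{1}{2} \cdot 30 = 15$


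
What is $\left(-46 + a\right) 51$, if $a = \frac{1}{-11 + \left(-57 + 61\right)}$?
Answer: $- \frac{16473}{7} \approx -2353.3$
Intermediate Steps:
$a = - \frac{1}{7}$ ($a = \frac{1}{-11 + 4} = \frac{1}{-7} = - \frac{1}{7} \approx -0.14286$)
$\left(-46 + a\right) 51 = \left(-46 - \frac{1}{7}\right) 51 = \left(- \frac{323}{7}\right) 51 = - \frac{16473}{7}$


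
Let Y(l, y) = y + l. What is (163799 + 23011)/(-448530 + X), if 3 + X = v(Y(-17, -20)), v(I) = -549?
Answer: -31135/74847 ≈ -0.41598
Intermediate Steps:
Y(l, y) = l + y
X = -552 (X = -3 - 549 = -552)
(163799 + 23011)/(-448530 + X) = (163799 + 23011)/(-448530 - 552) = 186810/(-449082) = 186810*(-1/449082) = -31135/74847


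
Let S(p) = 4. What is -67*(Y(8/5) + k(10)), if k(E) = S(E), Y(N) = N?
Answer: -1876/5 ≈ -375.20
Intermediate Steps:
k(E) = 4
-67*(Y(8/5) + k(10)) = -67*(8/5 + 4) = -67*28/5 = -1876/5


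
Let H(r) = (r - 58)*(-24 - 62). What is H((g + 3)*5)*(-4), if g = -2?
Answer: -18232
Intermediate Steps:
H(r) = 4988 - 86*r (H(r) = (-58 + r)*(-86) = 4988 - 86*r)
H((g + 3)*5)*(-4) = (4988 - 86*(-2 + 3)*5)*(-4) = (4988 - 86*5)*(-4) = (4988 - 430)*(-4) = 4558*(-4) = -18232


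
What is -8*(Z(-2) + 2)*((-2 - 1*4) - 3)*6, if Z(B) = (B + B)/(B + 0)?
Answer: 1728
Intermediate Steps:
Z(B) = 2 (Z(B) = (2*B)/B = 2)
-8*(Z(-2) + 2)*((-2 - 1*4) - 3)*6 = -8*(2 + 2)*((-2 - 1*4) - 3)*6 = -32*((-2 - 4) - 3)*6 = -32*(-6 - 3)*6 = -32*(-9)*6 = -8*(-36)*6 = 288*6 = 1728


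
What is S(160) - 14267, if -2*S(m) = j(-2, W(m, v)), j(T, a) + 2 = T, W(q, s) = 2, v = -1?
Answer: -14265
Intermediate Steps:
j(T, a) = -2 + T
S(m) = 2 (S(m) = -(-2 - 2)/2 = -½*(-4) = 2)
S(160) - 14267 = 2 - 14267 = -14265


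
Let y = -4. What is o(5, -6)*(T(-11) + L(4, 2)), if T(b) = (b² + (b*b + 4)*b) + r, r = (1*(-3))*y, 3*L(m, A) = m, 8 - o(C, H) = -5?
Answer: -48386/3 ≈ -16129.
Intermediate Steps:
o(C, H) = 13 (o(C, H) = 8 - 1*(-5) = 8 + 5 = 13)
L(m, A) = m/3
r = 12 (r = (1*(-3))*(-4) = -3*(-4) = 12)
T(b) = 12 + b² + b*(4 + b²) (T(b) = (b² + (b*b + 4)*b) + 12 = (b² + (b² + 4)*b) + 12 = (b² + (4 + b²)*b) + 12 = (b² + b*(4 + b²)) + 12 = 12 + b² + b*(4 + b²))
o(5, -6)*(T(-11) + L(4, 2)) = 13*((12 + (-11)² + (-11)³ + 4*(-11)) + (⅓)*4) = 13*((12 + 121 - 1331 - 44) + 4/3) = 13*(-1242 + 4/3) = 13*(-3722/3) = -48386/3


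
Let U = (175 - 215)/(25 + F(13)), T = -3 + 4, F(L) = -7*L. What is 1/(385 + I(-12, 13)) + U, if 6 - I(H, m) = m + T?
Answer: 7573/12441 ≈ 0.60871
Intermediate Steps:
T = 1
I(H, m) = 5 - m (I(H, m) = 6 - (m + 1) = 6 - (1 + m) = 6 + (-1 - m) = 5 - m)
U = 20/33 (U = (175 - 215)/(25 - 7*13) = -40/(25 - 91) = -40/(-66) = -40*(-1/66) = 20/33 ≈ 0.60606)
1/(385 + I(-12, 13)) + U = 1/(385 + (5 - 1*13)) + 20/33 = 1/(385 + (5 - 13)) + 20/33 = 1/(385 - 8) + 20/33 = 1/377 + 20/33 = 7573/12441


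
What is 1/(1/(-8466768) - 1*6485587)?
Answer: -8466768/54911960472817 ≈ -1.5419e-7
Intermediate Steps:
1/(1/(-8466768) - 1*6485587) = 1/(-1/8466768 - 6485587) = 1/(-54911960472817/8466768) = -8466768/54911960472817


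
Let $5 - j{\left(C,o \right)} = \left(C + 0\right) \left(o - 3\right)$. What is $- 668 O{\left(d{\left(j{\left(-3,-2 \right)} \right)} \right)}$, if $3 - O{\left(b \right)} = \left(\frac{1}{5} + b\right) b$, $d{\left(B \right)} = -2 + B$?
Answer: $\frac{462924}{5} \approx 92585.0$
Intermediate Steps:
$j{\left(C,o \right)} = 5 - C \left(-3 + o\right)$ ($j{\left(C,o \right)} = 5 - \left(C + 0\right) \left(o - 3\right) = 5 - C \left(-3 + o\right)$)
$O{\left(b \right)} = 3 - b \left(\frac{1}{5} + b\right)$ ($O{\left(b \right)} = 3 - \left(\frac{1}{5} + b\right) b = 3 - b \left(\frac{1}{5} + b\right)$)
$- 668 O{\left(d{\left(j{\left(-3,-2 \right)} \right)} \right)} = - 668 \left(3 - \left(-2 + \left(5 + 3 \left(-3\right) - \left(-3\right) \left(-2\right)\right)\right)^{2} - \frac{-2 + \left(5 + 3 \left(-3\right) - \left(-3\right) \left(-2\right)\right)}{5}\right) = - 668 \left(3 - \left(-2 - 10\right)^{2} - \frac{-2 - 10}{5}\right) = - 668 \left(3 - \left(-12\right)^{2} - - \frac{12}{5}\right) = - 668 \left(3 - 144 + \frac{12}{5}\right) = \left(-668\right) \left(- \frac{693}{5}\right) = \frac{462924}{5}$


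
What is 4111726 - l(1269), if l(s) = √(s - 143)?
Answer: 4111726 - √1126 ≈ 4.1117e+6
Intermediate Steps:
l(s) = √(-143 + s)
4111726 - l(1269) = 4111726 - √(-143 + 1269) = 4111726 - √1126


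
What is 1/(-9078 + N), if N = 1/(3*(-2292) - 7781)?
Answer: -14657/133056247 ≈ -0.00011016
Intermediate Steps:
N = -1/14657 (N = 1/(-6876 - 7781) = 1/(-14657) = -1/14657 ≈ -6.8227e-5)
1/(-9078 + N) = 1/(-9078 - 1/14657) = 1/(-133056247/14657) = -14657/133056247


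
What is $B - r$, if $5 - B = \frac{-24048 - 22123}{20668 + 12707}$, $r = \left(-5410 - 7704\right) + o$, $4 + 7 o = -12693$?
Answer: $\frac{3489011947}{233625} \approx 14934.0$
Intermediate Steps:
$o = - \frac{12697}{7}$ ($o = - \frac{4}{7} + \frac{1}{7} \left(-12693\right) = - \frac{4}{7} - \frac{12693}{7} = - \frac{12697}{7} \approx -1813.9$)
$r = - \frac{104495}{7}$ ($r = \left(-5410 - 7704\right) - \frac{12697}{7} = -13114 - \frac{12697}{7} = - \frac{104495}{7} \approx -14928.0$)
$B = \frac{213046}{33375}$ ($B = 5 - \frac{-24048 - 22123}{20668 + 12707} = 5 - - \frac{46171}{33375} = 5 + \frac{46171}{33375} = \frac{213046}{33375} \approx 6.3834$)
$B - r = \frac{213046}{33375} - - \frac{104495}{7} = \frac{213046}{33375} + \frac{104495}{7} = \frac{3489011947}{233625}$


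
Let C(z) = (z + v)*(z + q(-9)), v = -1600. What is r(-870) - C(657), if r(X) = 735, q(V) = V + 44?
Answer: 653291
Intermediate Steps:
q(V) = 44 + V
C(z) = (-1600 + z)*(35 + z) (C(z) = (z - 1600)*(z + (44 - 9)) = (-1600 + z)*(z + 35) = (-1600 + z)*(35 + z))
r(-870) - C(657) = 735 - (-56000 + 657**2 - 1565*657) = 735 - (-56000 + 431649 - 1028205) = 735 - 1*(-652556) = 735 + 652556 = 653291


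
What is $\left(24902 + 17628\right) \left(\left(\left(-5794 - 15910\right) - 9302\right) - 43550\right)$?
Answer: $-3170866680$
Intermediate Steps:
$\left(24902 + 17628\right) \left(\left(\left(-5794 - 15910\right) - 9302\right) - 43550\right) = 42530 \left(\left(-21704 - 9302\right) - 43550\right) = 42530 \left(-31006 - 43550\right) = 42530 \left(-74556\right) = -3170866680$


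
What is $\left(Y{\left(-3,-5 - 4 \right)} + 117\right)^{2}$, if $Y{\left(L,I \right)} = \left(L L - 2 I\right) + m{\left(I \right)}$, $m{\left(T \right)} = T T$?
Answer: $50625$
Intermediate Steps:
$m{\left(T \right)} = T^{2}$
$Y{\left(L,I \right)} = I^{2} + L^{2} - 2 I$ ($Y{\left(L,I \right)} = \left(L L - 2 I\right) + I^{2} = \left(L^{2} - 2 I\right) + I^{2} = I^{2} + L^{2} - 2 I$)
$\left(Y{\left(-3,-5 - 4 \right)} + 117\right)^{2} = \left(\left(\left(-5 - 4\right)^{2} + \left(-3\right)^{2} - 2 \left(-5 - 4\right)\right) + 117\right)^{2} = \left(\left(\left(-9\right)^{2} + 9 - -18\right) + 117\right)^{2} = \left(\left(81 + 9 + 18\right) + 117\right)^{2} = \left(108 + 117\right)^{2} = 225^{2} = 50625$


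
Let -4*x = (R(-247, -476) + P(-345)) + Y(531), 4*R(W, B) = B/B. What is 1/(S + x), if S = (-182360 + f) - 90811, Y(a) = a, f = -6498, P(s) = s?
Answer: -16/4475449 ≈ -3.5751e-6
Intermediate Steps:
R(W, B) = ¼ (R(W, B) = (B/B)/4 = (¼)*1 = ¼)
x = -745/16 (x = -((¼ - 345) + 531)/4 = -(-1379/4 + 531)/4 = -¼*745/4 = -745/16 ≈ -46.563)
S = -279669 (S = (-182360 - 6498) - 90811 = -188858 - 90811 = -279669)
1/(S + x) = 1/(-279669 - 745/16) = 1/(-4475449/16) = -16/4475449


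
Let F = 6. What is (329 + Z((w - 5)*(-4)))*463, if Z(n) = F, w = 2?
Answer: 155105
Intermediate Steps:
Z(n) = 6
(329 + Z((w - 5)*(-4)))*463 = (329 + 6)*463 = 335*463 = 155105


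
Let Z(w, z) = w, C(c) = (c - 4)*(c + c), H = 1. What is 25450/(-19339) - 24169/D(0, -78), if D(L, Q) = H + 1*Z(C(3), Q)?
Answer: 467277041/96695 ≈ 4832.5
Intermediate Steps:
C(c) = 2*c*(-4 + c) (C(c) = (-4 + c)*(2*c) = 2*c*(-4 + c))
D(L, Q) = -5 (D(L, Q) = 1 + 1*(2*3*(-4 + 3)) = 1 + 1*(2*3*(-1)) = 1 + 1*(-6) = 1 - 6 = -5)
25450/(-19339) - 24169/D(0, -78) = 25450/(-19339) - 24169/(-5) = 25450*(-1/19339) - 24169*(-1/5) = -25450/19339 + 24169/5 = 467277041/96695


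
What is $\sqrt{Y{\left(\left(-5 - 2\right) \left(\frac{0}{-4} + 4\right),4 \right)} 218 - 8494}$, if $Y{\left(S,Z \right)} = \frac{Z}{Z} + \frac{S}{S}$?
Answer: $i \sqrt{8058} \approx 89.766 i$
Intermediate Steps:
$Y{\left(S,Z \right)} = 2$ ($Y{\left(S,Z \right)} = 1 + 1 = 2$)
$\sqrt{Y{\left(\left(-5 - 2\right) \left(\frac{0}{-4} + 4\right),4 \right)} 218 - 8494} = \sqrt{2 \cdot 218 - 8494} = \sqrt{436 - 8494} = \sqrt{-8058} = i \sqrt{8058}$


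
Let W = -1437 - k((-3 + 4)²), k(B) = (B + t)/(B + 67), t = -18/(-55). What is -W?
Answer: 5374453/3740 ≈ 1437.0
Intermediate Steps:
t = 18/55 (t = -18*(-1/55) = 18/55 ≈ 0.32727)
k(B) = (18/55 + B)/(67 + B) (k(B) = (B + 18/55)/(B + 67) = (18/55 + B)/(67 + B))
W = -5374453/3740 (W = -1437 - (18/55 + (-3 + 4)²)/(67 + (-3 + 4)²) = -1437 - (18/55 + 1²)/(67 + 1²) = -1437 - (18/55 + 1)/(67 + 1) = -1437 - 73/(68*55) = -1437 - 1*73/3740 = -1437 - 73/3740 = -5374453/3740 ≈ -1437.0)
-W = -1*(-5374453/3740) = 5374453/3740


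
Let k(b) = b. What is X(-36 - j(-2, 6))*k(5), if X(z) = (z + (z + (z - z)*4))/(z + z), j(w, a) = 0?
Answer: 5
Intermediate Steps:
X(z) = 1 (X(z) = (z + (z + 0*4))/((2*z)) = (z + (z + 0))*(1/(2*z)) = (z + z)*(1/(2*z)) = (2*z)*(1/(2*z)) = 1)
X(-36 - j(-2, 6))*k(5) = 1*5 = 5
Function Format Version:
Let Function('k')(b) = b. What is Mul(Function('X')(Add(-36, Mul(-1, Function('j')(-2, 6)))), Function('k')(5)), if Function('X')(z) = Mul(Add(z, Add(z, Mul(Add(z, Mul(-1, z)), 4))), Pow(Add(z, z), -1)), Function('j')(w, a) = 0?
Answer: 5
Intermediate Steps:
Function('X')(z) = 1 (Function('X')(z) = Mul(Add(z, Add(z, Mul(0, 4))), Pow(Mul(2, z), -1)) = Mul(Add(z, Add(z, 0)), Mul(Rational(1, 2), Pow(z, -1))) = Mul(Add(z, z), Mul(Rational(1, 2), Pow(z, -1))) = Mul(Mul(2, z), Mul(Rational(1, 2), Pow(z, -1))) = 1)
Mul(Function('X')(Add(-36, Mul(-1, Function('j')(-2, 6)))), Function('k')(5)) = Mul(1, 5) = 5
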